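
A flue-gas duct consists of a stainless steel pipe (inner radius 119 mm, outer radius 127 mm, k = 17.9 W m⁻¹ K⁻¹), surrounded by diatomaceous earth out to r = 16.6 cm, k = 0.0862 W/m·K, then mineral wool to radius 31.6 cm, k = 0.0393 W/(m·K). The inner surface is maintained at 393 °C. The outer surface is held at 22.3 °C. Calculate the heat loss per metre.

Q' = 120 W/m

Treat each layer as a resistance in series:
  R'_stainless steel = ln(0.127/0.119)/(2πk) = 0.06506/(2π·17.9) = 5.785×10^-4 m·K/W
  R'_diatomaceous earth = ln(0.166/0.127)/(2πk) = 0.2678/(2π·0.0862) = 0.4945 m·K/W
  R'_mineral wool = ln(0.316/0.166)/(2πk) = 0.6438/(2π·0.0393) = 2.607 m·K/W
ΣR = 5.785×10^-4 + 0.4945 + 2.607 = 3.102 m·K/W
Q' = ΔT/ΣR = (393 °C − 22.3 °C)/3.102 = 120 W/m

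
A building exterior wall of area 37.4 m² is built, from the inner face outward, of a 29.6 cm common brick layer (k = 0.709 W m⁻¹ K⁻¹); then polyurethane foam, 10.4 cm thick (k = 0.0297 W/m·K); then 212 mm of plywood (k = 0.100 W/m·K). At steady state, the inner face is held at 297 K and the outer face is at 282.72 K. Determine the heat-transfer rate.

Q = 88.4 W

Treat each layer as a resistance in series:
  R_common brick = L/(kA) = 0.296/(0.709·37.4) = 0.01116 K/W
  R_polyurethane foam = L/(kA) = 0.104/(0.0297·37.4) = 0.09363 K/W
  R_plywood = L/(kA) = 0.212/(0.100·37.4) = 0.05668 K/W
ΣR = 0.01116 + 0.09363 + 0.05668 = 0.1615 K/W
Q = ΔT/ΣR = (297 K − 282.72 K)/0.1615 = 88.4 W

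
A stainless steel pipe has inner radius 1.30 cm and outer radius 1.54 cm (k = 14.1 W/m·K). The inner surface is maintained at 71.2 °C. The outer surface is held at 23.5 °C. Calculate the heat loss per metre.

Q' = 2πk·ΔT/ln(r₂/r₁) = 2π × 14.1 × 47.7 / ln(0.0154/0.0130) = 24900 W/m

Q' = 24.9 kW/m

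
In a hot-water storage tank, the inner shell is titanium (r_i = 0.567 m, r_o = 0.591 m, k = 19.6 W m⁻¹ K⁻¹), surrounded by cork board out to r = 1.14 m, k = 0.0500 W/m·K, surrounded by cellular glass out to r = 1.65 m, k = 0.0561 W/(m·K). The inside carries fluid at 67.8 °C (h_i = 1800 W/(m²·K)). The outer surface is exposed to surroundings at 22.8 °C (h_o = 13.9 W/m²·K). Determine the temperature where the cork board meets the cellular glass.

Series thermal resistances, inner to outer:
  R_conv,in = 1/(4πr²h) = 1/(4π·0.567²·1800) = 1.375×10^-4 K/W
  R_titanium = (1/0.567 − 1/0.591)/(4πk) = 0.07162/(4π·19.6) = 2.908×10^-4 K/W
  R_cork board = (1/0.591 − 1/1.14)/(4πk) = 0.8149/(4π·0.0500) = 1.297 K/W
  R_cellular glass = (1/1.14 − 1/1.65)/(4πk) = 0.2711/(4π·0.0561) = 0.3846 K/W
  R_conv,out = 1/(4πr²h) = 1/(4π·1.65²·13.9) = 0.002103 K/W
ΣR = 1.375×10^-4 + 2.908×10^-4 + 1.297 + 0.3846 + 0.002103 = 1.684 K/W
Q = ΔT/ΣR = (67.8 °C − 22.8 °C)/1.684 = 26.72 W
From the inner boundary to the cork board/cellular glass interface, ΣR_partial = 1.297 K/W.
T_interface = T_in − Q·ΣR_partial = 67.8 °C − (26.72)(1.297) = 33.1 °C

T = 33.1 °C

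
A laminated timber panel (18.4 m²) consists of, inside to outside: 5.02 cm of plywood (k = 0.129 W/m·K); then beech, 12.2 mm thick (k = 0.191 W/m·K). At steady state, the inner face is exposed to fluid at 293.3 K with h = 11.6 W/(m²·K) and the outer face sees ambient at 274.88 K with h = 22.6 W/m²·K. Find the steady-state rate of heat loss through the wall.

Resistance network (inner→outer):
  R_conv,in = 1/(hA) = 1/(11.6·18.4) = 0.004685 K/W
  R_plywood = L/(kA) = 0.0502/(0.129·18.4) = 0.02115 K/W
  R_beech = L/(kA) = 0.0122/(0.191·18.4) = 0.003471 K/W
  R_conv,out = 1/(hA) = 1/(22.6·18.4) = 0.002405 K/W
ΣR = 0.004685 + 0.02115 + 0.003471 + 0.002405 = 0.03171 K/W
Q = ΔT/ΣR = (293.3 K − 274.88 K)/0.03171 = 581 W

Q = 581 W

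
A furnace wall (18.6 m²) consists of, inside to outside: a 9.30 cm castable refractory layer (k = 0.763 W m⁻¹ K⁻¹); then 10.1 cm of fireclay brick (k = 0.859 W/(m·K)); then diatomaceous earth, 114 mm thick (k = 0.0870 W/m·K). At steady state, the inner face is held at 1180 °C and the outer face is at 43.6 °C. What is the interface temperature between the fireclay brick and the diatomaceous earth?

Resistance network (inner→outer):
  R_castable refractory = L/(kA) = 0.0930/(0.763·18.6) = 0.006553 K/W
  R_fireclay brick = L/(kA) = 0.101/(0.859·18.6) = 0.006321 K/W
  R_diatomaceous earth = L/(kA) = 0.114/(0.0870·18.6) = 0.07045 K/W
ΣR = 0.006553 + 0.006321 + 0.07045 = 0.08332 K/W
Q = ΔT/ΣR = (1180 °C − 43.6 °C)/0.08332 = 13640 W
From the inner boundary to the fireclay brick/diatomaceous earth interface, ΣR_partial = 0.01287 K/W.
T_interface = T_in − Q·ΣR_partial = 1180 °C − (13640)(0.01287) = 1004 °C

T = 1004 °C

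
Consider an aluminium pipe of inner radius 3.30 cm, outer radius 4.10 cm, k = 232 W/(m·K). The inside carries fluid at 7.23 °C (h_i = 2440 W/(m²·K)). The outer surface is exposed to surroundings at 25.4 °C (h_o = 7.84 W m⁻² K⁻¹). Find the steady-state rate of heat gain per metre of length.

Treat each layer as a resistance in series:
  R'_conv,in = 1/(2πr h) = 1/(2π·0.0330·2440) = 0.001977 m·K/W
  R'_aluminium = ln(0.0410/0.0330)/(2πk) = 0.2171/(2π·232) = 1.489×10^-4 m·K/W
  R'_conv,out = 1/(2πr h) = 1/(2π·0.0410·7.84) = 0.4951 m·K/W
ΣR = 0.001977 + 1.489×10^-4 + 0.4951 = 0.4972 m·K/W
Q' = ΔT/ΣR = (7.23 °C − 25.4 °C)/0.4972 = -36.5 W/m
(Negative Q' ⇒ heat flows inward; heat gain = 36.5 W/m.)

Q' = 36.5 W/m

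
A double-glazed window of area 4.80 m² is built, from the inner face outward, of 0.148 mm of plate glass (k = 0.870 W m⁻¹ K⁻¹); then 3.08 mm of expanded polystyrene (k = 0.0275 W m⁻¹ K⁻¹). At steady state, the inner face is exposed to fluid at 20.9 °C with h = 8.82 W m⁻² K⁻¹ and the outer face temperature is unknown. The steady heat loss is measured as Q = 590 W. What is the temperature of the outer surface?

T_out = -6.82 °C

Sum the resistances:
  R_conv,in = 1/(hA) = 1/(8.82·4.80) = 0.02362 K/W
  R_plate glass = L/(kA) = 1.48×10^-4/(0.870·4.80) = 3.544×10^-5 K/W
  R_expanded polystyrene = L/(kA) = 0.00308/(0.0275·4.80) = 0.02333 K/W
ΣR = 0.04699 K/W
ΔT = Q·ΣR = 590 × 0.04699 = 27.72 K
Heat flows outward, so T_out = T_in − ΔT = 20.9 − 27.72 = -6.82 °C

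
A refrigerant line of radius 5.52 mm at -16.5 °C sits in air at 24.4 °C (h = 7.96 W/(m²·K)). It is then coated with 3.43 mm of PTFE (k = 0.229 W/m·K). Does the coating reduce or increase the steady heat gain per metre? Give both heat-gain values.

Critical radius for a cylinder: r_cr = k/h = 0.0288 m = 2.88 cm.
Outer radius after coating: r₂ = 0.00552 + 0.00343 = 0.00895 m.
Since r₁ < r_cr and r₂ ≤ r_cr, the coating moves toward the maximum at r_cr — heat gain rises.
Bare: R = 1/(2πr₁h) = 3.622 m·K/W; Q = 40.9/3.622 = 11.3 W/m.
Coated: R = R_cond + R_conv = 2.570 m·K/W; Q = 40.9/2.570 = 15.9 W/m.

increases: 11.3 → 15.9 W/m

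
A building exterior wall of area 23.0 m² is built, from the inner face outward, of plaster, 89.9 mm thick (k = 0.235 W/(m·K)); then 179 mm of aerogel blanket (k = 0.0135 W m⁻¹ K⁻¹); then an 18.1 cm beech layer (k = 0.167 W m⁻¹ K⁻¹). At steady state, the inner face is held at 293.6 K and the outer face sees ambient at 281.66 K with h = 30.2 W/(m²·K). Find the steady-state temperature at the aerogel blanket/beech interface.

Treat each layer as a resistance in series:
  R_plaster = L/(kA) = 0.0899/(0.235·23.0) = 0.01663 K/W
  R_aerogel blanket = L/(kA) = 0.179/(0.0135·23.0) = 0.5765 K/W
  R_beech = L/(kA) = 0.181/(0.167·23.0) = 0.04712 K/W
  R_conv,out = 1/(hA) = 1/(30.2·23.0) = 0.001440 K/W
ΣR = 0.01663 + 0.5765 + 0.04712 + 0.001440 = 0.6417 K/W
Q = ΔT/ΣR = (293.6 K − 281.66 K)/0.6417 = 18.61 W
From the inner boundary to the aerogel blanket/beech interface, ΣR_partial = 0.5931 K/W.
T_interface = T_in − Q·ΣR_partial = 293.6 K − (18.61)(0.5931) = 282.56 K

T = 282.56 K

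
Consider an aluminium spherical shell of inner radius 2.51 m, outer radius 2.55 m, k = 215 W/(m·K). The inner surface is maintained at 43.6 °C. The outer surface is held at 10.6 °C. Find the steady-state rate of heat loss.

Q = 14300 kW

Q = 4πk·ΔT/(1/r₁ − 1/r₂) = 4π × 215 × 33 / (1/2.51 − 1/2.55) = 1.43×10^7 W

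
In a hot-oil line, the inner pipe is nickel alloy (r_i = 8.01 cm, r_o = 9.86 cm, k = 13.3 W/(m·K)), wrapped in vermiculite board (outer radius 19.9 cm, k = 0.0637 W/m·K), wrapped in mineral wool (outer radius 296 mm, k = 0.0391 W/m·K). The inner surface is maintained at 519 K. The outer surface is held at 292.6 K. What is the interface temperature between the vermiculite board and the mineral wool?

T = 401 K

Series thermal resistances, inner to outer:
  R'_nickel alloy = ln(0.0986/0.0801)/(2πk) = 0.2078/(2π·13.3) = 0.002487 m·K/W
  R'_vermiculite board = ln(0.199/0.0986)/(2πk) = 0.7022/(2π·0.0637) = 1.755 m·K/W
  R'_mineral wool = ln(0.296/0.199)/(2πk) = 0.3971/(2π·0.0391) = 1.616 m·K/W
ΣR = 0.002487 + 1.755 + 1.616 = 3.373 m·K/W
Q' = ΔT/ΣR = (519 K − 292.6 K)/3.373 = 67.12 W/m
From the inner boundary to the vermiculite board/mineral wool interface, ΣR_partial = 1.757 m·K/W.
T_interface = T_in − Q'·ΣR_partial = 519 K − (67.12)(1.757) = 401 K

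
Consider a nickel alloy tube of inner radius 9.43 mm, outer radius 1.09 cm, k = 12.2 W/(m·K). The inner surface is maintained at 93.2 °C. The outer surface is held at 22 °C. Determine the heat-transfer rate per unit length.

Q' = 37.7 kW/m

Q' = 2πk·ΔT/ln(r₂/r₁) = 2π × 12.2 × 71.2 / ln(0.0109/0.00943) = 37700 W/m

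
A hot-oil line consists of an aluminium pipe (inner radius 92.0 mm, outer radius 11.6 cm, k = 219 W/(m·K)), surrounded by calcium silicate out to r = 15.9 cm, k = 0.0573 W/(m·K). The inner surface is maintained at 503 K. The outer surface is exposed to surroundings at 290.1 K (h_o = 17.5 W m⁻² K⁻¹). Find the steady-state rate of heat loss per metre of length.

Q' = 228 W/m

Series thermal resistances, inner to outer:
  R'_aluminium = ln(0.116/0.0920)/(2πk) = 0.2318/(2π·219) = 1.685×10^-4 m·K/W
  R'_calcium silicate = ln(0.159/0.116)/(2πk) = 0.3153/(2π·0.0573) = 0.8758 m·K/W
  R'_conv,out = 1/(2πr h) = 1/(2π·0.159·17.5) = 0.05720 m·K/W
ΣR = 1.685×10^-4 + 0.8758 + 0.05720 = 0.9332 m·K/W
Q' = ΔT/ΣR = (503 K − 290.1 K)/0.9332 = 228 W/m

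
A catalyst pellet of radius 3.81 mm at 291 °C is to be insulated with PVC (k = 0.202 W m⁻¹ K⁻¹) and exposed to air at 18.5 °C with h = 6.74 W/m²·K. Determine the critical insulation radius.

For a sphere, r_cr = 2k_ins/h = 2·0.202/6.74 = 0.0599 m = 5.99 cm

r_cr = 5.99 cm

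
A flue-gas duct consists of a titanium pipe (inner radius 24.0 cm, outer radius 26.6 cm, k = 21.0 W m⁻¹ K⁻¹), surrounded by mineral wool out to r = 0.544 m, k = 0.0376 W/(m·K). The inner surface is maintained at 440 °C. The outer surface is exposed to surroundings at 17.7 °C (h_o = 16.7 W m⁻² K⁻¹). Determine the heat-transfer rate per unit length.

Resistance network (inner→outer):
  R'_titanium = ln(0.266/0.240)/(2πk) = 0.1029/(2π·21.0) = 7.795×10^-4 m·K/W
  R'_mineral wool = ln(0.544/0.266)/(2πk) = 0.7155/(2π·0.0376) = 3.028 m·K/W
  R'_conv,out = 1/(2πr h) = 1/(2π·0.544·16.7) = 0.01752 m·K/W
ΣR = 7.795×10^-4 + 3.028 + 0.01752 = 3.046 m·K/W
Q' = ΔT/ΣR = (440 °C − 17.7 °C)/3.046 = 139 W/m

Q' = 139 W/m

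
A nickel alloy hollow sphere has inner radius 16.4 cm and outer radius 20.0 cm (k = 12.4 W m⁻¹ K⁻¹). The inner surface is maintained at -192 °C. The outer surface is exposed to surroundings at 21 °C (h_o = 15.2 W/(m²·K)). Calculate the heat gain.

Q = 1540 W

Treat each layer as a resistance in series:
  R_nickel alloy = (1/0.164 − 1/0.200)/(4πk) = 1.098/(4π·12.4) = 0.007044 K/W
  R_conv,out = 1/(4πr²h) = 1/(4π·0.200²·15.2) = 0.1309 K/W
ΣR = 0.007044 + 0.1309 = 0.1379 K/W
Q = ΔT/ΣR = (-192 °C − 21 °C)/0.1379 = -1540 W
(Negative Q ⇒ heat flows inward; heat gain = 1540 W.)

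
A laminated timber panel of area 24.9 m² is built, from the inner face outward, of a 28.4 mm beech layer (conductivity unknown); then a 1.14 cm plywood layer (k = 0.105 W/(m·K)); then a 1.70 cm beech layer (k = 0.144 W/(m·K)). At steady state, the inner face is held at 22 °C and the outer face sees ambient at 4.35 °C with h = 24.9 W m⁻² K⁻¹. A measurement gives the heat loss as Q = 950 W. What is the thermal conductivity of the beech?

k = 0.145 W/m·K

ΣR = ΔT/Q = |22 − 4.35|/950 = 0.01858 K/W
Known resistances:
  R_plywood = L/(kA) = 0.0114/(0.105·24.9) = 0.004360 K/W
  R_beech = L/(kA) = 0.0170/(0.144·24.9) = 0.004741 K/W
  R_conv,out = 1/(hA) = 1/(24.9·24.9) = 0.001613 K/W
R_beech = ΣR − ΣR_known = 0.01858 − 0.01071 = 0.007870 K/W
L/(kA) = 0.007870 ⇒ k = 0.0284/(0.007870·24.9) = 0.145 W/m·K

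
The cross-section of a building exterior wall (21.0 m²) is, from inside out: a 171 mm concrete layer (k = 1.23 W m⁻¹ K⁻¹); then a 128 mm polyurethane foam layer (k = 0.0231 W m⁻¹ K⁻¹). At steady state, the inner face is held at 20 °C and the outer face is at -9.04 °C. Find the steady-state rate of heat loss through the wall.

Q = 107 W

Resistance network (inner→outer):
  R_concrete = L/(kA) = 0.171/(1.23·21.0) = 0.006620 K/W
  R_polyurethane foam = L/(kA) = 0.128/(0.0231·21.0) = 0.2639 K/W
ΣR = 0.006620 + 0.2639 = 0.2705 K/W
Q = ΔT/ΣR = (20 °C − -9.04 °C)/0.2705 = 107 W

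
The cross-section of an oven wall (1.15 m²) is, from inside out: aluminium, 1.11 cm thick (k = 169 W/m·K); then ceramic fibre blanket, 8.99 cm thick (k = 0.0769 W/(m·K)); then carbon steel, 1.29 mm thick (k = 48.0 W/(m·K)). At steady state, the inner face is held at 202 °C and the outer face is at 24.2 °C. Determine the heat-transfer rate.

Series thermal resistances, inner to outer:
  R_aluminium = L/(kA) = 0.0111/(169·1.15) = 5.711×10^-5 K/W
  R_ceramic fibre blanket = L/(kA) = 0.0899/(0.0769·1.15) = 1.017 K/W
  R_carbon steel = L/(kA) = 0.00129/(48.0·1.15) = 2.337×10^-5 K/W
ΣR = 5.711×10^-5 + 1.017 + 2.337×10^-5 = 1.017 K/W
Q = ΔT/ΣR = (202 °C − 24.2 °C)/1.017 = 175 W

Q = 175 W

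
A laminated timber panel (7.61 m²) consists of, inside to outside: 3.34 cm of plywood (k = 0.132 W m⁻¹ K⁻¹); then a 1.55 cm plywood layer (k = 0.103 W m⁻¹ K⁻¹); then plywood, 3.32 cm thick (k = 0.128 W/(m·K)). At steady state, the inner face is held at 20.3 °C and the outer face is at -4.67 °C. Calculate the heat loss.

Q = 287 W

Resistance network (inner→outer):
  R_plywood = L/(kA) = 0.0334/(0.132·7.61) = 0.03325 K/W
  R_plywood = L/(kA) = 0.0155/(0.103·7.61) = 0.01977 K/W
  R_plywood = L/(kA) = 0.0332/(0.128·7.61) = 0.03408 K/W
ΣR = 0.03325 + 0.01977 + 0.03408 = 0.08710 K/W
Q = ΔT/ΣR = (20.3 °C − -4.67 °C)/0.08710 = 287 W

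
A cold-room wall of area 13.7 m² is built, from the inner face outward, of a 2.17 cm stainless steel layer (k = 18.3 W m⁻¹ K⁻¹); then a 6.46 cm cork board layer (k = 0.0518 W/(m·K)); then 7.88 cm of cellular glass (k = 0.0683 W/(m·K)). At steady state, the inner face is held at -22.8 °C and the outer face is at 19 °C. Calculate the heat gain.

Q = 238 W

Treat each layer as a resistance in series:
  R_stainless steel = L/(kA) = 0.0217/(18.3·13.7) = 8.655×10^-5 K/W
  R_cork board = L/(kA) = 0.0646/(0.0518·13.7) = 0.09103 K/W
  R_cellular glass = L/(kA) = 0.0788/(0.0683·13.7) = 0.08421 K/W
ΣR = 8.655×10^-5 + 0.09103 + 0.08421 = 0.1753 K/W
Q = ΔT/ΣR = (-22.8 °C − 19 °C)/0.1753 = -238 W
(Negative Q ⇒ heat flows inward; heat gain = 238 W.)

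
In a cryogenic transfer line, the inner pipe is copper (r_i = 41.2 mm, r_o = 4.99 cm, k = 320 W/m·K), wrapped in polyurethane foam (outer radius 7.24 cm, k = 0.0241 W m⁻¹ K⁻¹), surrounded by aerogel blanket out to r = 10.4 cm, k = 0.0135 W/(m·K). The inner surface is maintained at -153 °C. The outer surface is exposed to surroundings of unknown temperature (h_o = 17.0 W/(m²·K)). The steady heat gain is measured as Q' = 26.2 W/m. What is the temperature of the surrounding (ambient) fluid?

T_out = 25.6 °C

Sum the resistances:
  R'_copper = ln(0.0499/0.0412)/(2πk) = 0.1916/(2π·320) = 9.529×10^-5 m·K/W
  R'_polyurethane foam = ln(0.0724/0.0499)/(2πk) = 0.3722/(2π·0.0241) = 2.458 m·K/W
  R'_aerogel blanket = ln(0.104/0.0724)/(2πk) = 0.3622/(2π·0.0135) = 4.270 m·K/W
  R'_conv,out = 1/(2πr h) = 1/(2π·0.104·17.0) = 0.09002 m·K/W
ΣR = 6.818 m·K/W
ΔT = Q'·ΣR = 26.2 × 6.818 = 178.6 K
Heat flows inward, so T_out = T_in + ΔT = -153 + 178.6 = 25.6 °C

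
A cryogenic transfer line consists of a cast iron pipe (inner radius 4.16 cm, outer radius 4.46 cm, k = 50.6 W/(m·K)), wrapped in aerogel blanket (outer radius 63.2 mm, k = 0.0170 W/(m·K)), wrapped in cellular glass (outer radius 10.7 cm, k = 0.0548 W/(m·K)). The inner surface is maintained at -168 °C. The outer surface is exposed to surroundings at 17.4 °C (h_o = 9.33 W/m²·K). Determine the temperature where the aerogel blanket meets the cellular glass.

T = -45.8 °C

Treat each layer as a resistance in series:
  R'_cast iron = ln(0.0446/0.0416)/(2πk) = 0.06963/(2π·50.6) = 2.190×10^-4 m·K/W
  R'_aerogel blanket = ln(0.0632/0.0446)/(2πk) = 0.3486/(2π·0.0170) = 3.263 m·K/W
  R'_cellular glass = ln(0.107/0.0632)/(2πk) = 0.5265/(2π·0.0548) = 1.529 m·K/W
  R'_conv,out = 1/(2πr h) = 1/(2π·0.107·9.33) = 0.1594 m·K/W
ΣR = 2.190×10^-4 + 3.263 + 1.529 + 0.1594 = 4.952 m·K/W
Q' = ΔT/ΣR = (-168 °C − 17.4 °C)/4.952 = -37.44 W/m
From the inner boundary to the aerogel blanket/cellular glass interface, ΣR_partial = 3.263 m·K/W.
T_interface = T_in − Q'·ΣR_partial = -168 °C − (-37.44)(3.263) = -45.8 °C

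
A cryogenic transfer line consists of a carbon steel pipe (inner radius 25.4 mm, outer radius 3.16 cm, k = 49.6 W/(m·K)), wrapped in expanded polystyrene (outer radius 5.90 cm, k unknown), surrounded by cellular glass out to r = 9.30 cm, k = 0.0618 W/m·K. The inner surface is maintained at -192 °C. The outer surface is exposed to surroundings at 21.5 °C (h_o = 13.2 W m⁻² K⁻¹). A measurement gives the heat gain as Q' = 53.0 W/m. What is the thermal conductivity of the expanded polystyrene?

k = 0.0365 W/m·K

ΣR = ΔT/Q' = |-192 − 21.5|/53.0 = 4.028 m·K/W
Known resistances:
  R'_carbon steel = ln(0.0316/0.0254)/(2πk) = 0.2184/(2π·49.6) = 7.008×10^-4 m·K/W
  R'_cellular glass = ln(0.0930/0.0590)/(2πk) = 0.4551/(2π·0.0618) = 1.172 m·K/W
  R'_conv,out = 1/(2πr h) = 1/(2π·0.0930·13.2) = 0.1296 m·K/W
R_expanded polystyrene = ΣR − ΣR_known = 4.028 − 1.302 = 2.726 m·K/W
ln(r₂/r₁)/(2πk) = 2.726 ⇒ k = 0.6244/(2π·2.726) = 0.0365 W/m·K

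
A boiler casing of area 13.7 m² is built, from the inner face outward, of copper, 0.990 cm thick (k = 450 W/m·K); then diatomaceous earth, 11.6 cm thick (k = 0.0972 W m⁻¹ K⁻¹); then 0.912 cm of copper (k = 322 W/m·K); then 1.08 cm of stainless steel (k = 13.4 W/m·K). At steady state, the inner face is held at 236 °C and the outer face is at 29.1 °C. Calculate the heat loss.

Treat each layer as a resistance in series:
  R_copper = L/(kA) = 0.00990/(450·13.7) = 1.606×10^-6 K/W
  R_diatomaceous earth = L/(kA) = 0.116/(0.0972·13.7) = 0.08711 K/W
  R_copper = L/(kA) = 0.00912/(322·13.7) = 2.067×10^-6 K/W
  R_stainless steel = L/(kA) = 0.0108/(13.4·13.7) = 5.883×10^-5 K/W
ΣR = 1.606×10^-6 + 0.08711 + 2.067×10^-6 + 5.883×10^-5 = 0.08717 K/W
Q = ΔT/ΣR = (236 °C − 29.1 °C)/0.08717 = 2370 W

Q = 2.37 kW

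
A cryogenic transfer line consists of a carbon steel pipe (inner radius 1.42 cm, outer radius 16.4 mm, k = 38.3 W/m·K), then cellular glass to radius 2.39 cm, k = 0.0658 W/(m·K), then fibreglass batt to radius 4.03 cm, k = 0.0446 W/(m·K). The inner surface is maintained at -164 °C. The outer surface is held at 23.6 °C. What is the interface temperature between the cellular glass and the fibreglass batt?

Series thermal resistances, inner to outer:
  R'_carbon steel = ln(0.0164/0.0142)/(2πk) = 0.1440/(2π·38.3) = 5.986×10^-4 m·K/W
  R'_cellular glass = ln(0.0239/0.0164)/(2πk) = 0.3766/(2π·0.0658) = 0.9109 m·K/W
  R'_fibreglass batt = ln(0.0403/0.0239)/(2πk) = 0.5225/(2π·0.0446) = 1.864 m·K/W
ΣR = 5.986×10^-4 + 0.9109 + 1.864 = 2.775 m·K/W
Q' = ΔT/ΣR = (-164 °C − 23.6 °C)/2.775 = -67.60 W/m
From the inner boundary to the cellular glass/fibreglass batt interface, ΣR_partial = 0.9115 m·K/W.
T_interface = T_in − Q'·ΣR_partial = -164 °C − (-67.60)(0.9115) = -102 °C

T = -102 °C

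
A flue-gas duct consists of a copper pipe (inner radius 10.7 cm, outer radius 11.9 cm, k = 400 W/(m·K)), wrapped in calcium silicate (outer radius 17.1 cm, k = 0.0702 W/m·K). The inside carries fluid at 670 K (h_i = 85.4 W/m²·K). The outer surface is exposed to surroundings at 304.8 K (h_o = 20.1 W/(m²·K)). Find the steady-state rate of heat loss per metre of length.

Q' = 412 W/m

Treat each layer as a resistance in series:
  R'_conv,in = 1/(2πr h) = 1/(2π·0.107·85.4) = 0.01742 m·K/W
  R'_copper = ln(0.119/0.107)/(2πk) = 0.1063/(2π·400) = 4.229×10^-5 m·K/W
  R'_calcium silicate = ln(0.171/0.119)/(2πk) = 0.3625/(2π·0.0702) = 0.8219 m·K/W
  R'_conv,out = 1/(2πr h) = 1/(2π·0.171·20.1) = 0.04631 m·K/W
ΣR = 0.01742 + 4.229×10^-5 + 0.8219 + 0.04631 = 0.8857 m·K/W
Q' = ΔT/ΣR = (670 K − 304.8 K)/0.8857 = 412 W/m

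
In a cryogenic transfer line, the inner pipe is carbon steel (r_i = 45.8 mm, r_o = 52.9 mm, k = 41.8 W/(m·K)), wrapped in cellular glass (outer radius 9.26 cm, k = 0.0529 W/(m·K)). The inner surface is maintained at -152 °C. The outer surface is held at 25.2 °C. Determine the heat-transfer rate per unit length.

Resistance network (inner→outer):
  R'_carbon steel = ln(0.0529/0.0458)/(2πk) = 0.1441/(2π·41.8) = 5.487×10^-4 m·K/W
  R'_cellular glass = ln(0.0926/0.0529)/(2πk) = 0.5599/(2π·0.0529) = 1.684 m·K/W
ΣR = 5.487×10^-4 + 1.684 = 1.685 m·K/W
Q' = ΔT/ΣR = (-152 °C − 25.2 °C)/1.685 = -105 W/m
(Negative Q' ⇒ heat flows inward; heat gain = 105 W/m.)

Q' = 105 W/m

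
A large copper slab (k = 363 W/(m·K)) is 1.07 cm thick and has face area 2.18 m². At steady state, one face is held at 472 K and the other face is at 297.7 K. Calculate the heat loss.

Q = 1.29×10^7 W

Q = kA·ΔT/L = 363 × 2.18 × |472 K − 297.7 K| / 0.0107 = 1.29×10^7 W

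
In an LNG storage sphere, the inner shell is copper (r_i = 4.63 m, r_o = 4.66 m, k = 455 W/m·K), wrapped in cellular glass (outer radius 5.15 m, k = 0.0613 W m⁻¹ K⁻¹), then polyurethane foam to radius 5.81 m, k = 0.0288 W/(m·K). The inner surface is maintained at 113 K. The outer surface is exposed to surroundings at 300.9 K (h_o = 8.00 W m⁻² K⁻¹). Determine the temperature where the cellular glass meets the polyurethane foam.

Series thermal resistances, inner to outer:
  R_copper = (1/4.63 − 1/4.66)/(4πk) = 0.001390/(4π·455) = 2.432×10^-7 K/W
  R_cellular glass = (1/4.66 − 1/5.15)/(4πk) = 0.02042/(4π·0.0613) = 0.02651 K/W
  R_polyurethane foam = (1/5.15 − 1/5.81)/(4πk) = 0.02206/(4π·0.0288) = 0.06095 K/W
  R_conv,out = 1/(4πr²h) = 1/(4π·5.81²·8.00) = 2.947×10^-4 K/W
ΣR = 2.432×10^-7 + 0.02651 + 0.06095 + 2.947×10^-4 = 0.08775 K/W
Q = ΔT/ΣR = (113 K − 300.9 K)/0.08775 = -2141 W
From the inner boundary to the cellular glass/polyurethane foam interface, ΣR_partial = 0.02651 K/W.
T_interface = T_in − Q·ΣR_partial = 113 K − (-2141)(0.02651) = 170 K

T = 170 K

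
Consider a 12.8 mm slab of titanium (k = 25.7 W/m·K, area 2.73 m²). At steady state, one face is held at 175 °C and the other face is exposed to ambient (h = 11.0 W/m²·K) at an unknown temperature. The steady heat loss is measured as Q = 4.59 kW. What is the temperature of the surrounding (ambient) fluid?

Sum the resistances:
  R_titanium = L/(kA) = 0.0128/(25.7·2.73) = 1.824×10^-4 K/W
  R_conv,out = 1/(hA) = 1/(11.0·2.73) = 0.03330 K/W
ΣR = 0.03348 K/W
ΔT = Q·ΣR = 4590 × 0.03348 = 153.7 K
Heat flows outward, so T_out = T_in − ΔT = 175 − 153.7 = 21.3 °C

T_out = 21.3 °C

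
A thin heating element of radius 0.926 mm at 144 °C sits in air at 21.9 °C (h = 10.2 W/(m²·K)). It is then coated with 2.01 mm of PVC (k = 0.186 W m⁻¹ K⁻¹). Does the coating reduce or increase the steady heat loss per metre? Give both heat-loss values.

Critical radius for a cylinder: r_cr = k/h = 0.0182 m = 1.82 cm.
Outer radius after coating: r₂ = 9.26×10^-4 + 0.00201 = 0.002936 m.
Since r₁ < r_cr and r₂ ≤ r_cr, the coating moves toward the maximum at r_cr — heat loss rises.
Bare: R = 1/(2πr₁h) = 16.85 m·K/W; Q = 122.1/16.85 = 7.25 W/m.
Coated: R = R_cond + R_conv = 6.302 m·K/W; Q = 122.1/6.302 = 19.4 W/m.

increases: 7.25 → 19.4 W/m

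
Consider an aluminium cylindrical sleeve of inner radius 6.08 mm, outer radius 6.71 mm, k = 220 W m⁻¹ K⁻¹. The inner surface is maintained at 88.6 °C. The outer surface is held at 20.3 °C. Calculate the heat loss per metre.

Q' = 9.58×10^5 W/m

Q' = 2πk·ΔT/ln(r₂/r₁) = 2π × 220 × 68.3 / ln(0.00671/0.00608) = 9.58×10^5 W/m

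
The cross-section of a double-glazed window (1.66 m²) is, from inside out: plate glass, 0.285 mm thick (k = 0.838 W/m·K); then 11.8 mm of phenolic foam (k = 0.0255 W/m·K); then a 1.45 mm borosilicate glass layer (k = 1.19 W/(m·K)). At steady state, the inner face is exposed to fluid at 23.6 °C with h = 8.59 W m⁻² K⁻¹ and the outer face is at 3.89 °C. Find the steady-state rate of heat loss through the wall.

Q = 56.3 W

Series thermal resistances, inner to outer:
  R_conv,in = 1/(hA) = 1/(8.59·1.66) = 0.07013 K/W
  R_plate glass = L/(kA) = 2.85×10^-4/(0.838·1.66) = 2.049×10^-4 K/W
  R_phenolic foam = L/(kA) = 0.0118/(0.0255·1.66) = 0.2788 K/W
  R_borosilicate glass = L/(kA) = 0.00145/(1.19·1.66) = 7.340×10^-4 K/W
ΣR = 0.07013 + 2.049×10^-4 + 0.2788 + 7.340×10^-4 = 0.3499 K/W
Q = ΔT/ΣR = (23.6 °C − 3.89 °C)/0.3499 = 56.3 W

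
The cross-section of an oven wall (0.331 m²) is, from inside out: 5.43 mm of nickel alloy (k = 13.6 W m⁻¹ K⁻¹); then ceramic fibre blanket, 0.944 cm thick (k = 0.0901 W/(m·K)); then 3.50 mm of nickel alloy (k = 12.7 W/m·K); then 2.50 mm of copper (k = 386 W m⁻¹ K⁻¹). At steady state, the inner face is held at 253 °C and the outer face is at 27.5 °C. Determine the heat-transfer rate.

Q = 708 W

Treat each layer as a resistance in series:
  R_nickel alloy = L/(kA) = 0.00543/(13.6·0.331) = 0.001206 K/W
  R_ceramic fibre blanket = L/(kA) = 0.00944/(0.0901·0.331) = 0.3165 K/W
  R_nickel alloy = L/(kA) = 0.00350/(12.7·0.331) = 8.326×10^-4 K/W
  R_copper = L/(kA) = 0.00250/(386·0.331) = 1.957×10^-5 K/W
ΣR = 0.001206 + 0.3165 + 8.326×10^-4 + 1.957×10^-5 = 0.3186 K/W
Q = ΔT/ΣR = (253 °C − 27.5 °C)/0.3186 = 708 W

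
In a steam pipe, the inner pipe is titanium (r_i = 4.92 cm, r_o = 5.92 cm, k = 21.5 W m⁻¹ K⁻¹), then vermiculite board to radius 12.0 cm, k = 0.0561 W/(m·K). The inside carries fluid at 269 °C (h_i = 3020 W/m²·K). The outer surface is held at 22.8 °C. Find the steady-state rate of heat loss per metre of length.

Series thermal resistances, inner to outer:
  R'_conv,in = 1/(2πr h) = 1/(2π·0.0492·3020) = 0.001071 m·K/W
  R'_titanium = ln(0.0592/0.0492)/(2πk) = 0.1850/(2π·21.5) = 0.001370 m·K/W
  R'_vermiculite board = ln(0.120/0.0592)/(2πk) = 0.7066/(2π·0.0561) = 2.005 m·K/W
ΣR = 0.001071 + 0.001370 + 2.005 = 2.007 m·K/W
Q' = ΔT/ΣR = (269 °C − 22.8 °C)/2.007 = 123 W/m

Q' = 123 W/m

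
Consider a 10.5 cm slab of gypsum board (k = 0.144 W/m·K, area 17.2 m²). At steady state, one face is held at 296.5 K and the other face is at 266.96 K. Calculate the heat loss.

Q = kA·ΔT/L = 0.144 × 17.2 × |296.5 K − 266.96 K| / 0.105 = 697 W

Q = 697 W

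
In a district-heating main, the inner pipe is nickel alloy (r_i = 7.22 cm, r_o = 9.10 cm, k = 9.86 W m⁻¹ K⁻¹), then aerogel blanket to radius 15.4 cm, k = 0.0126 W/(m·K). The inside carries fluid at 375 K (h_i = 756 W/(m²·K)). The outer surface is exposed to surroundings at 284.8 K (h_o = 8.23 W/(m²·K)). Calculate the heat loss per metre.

Q' = 13.3 W/m

Resistance network (inner→outer):
  R'_conv,in = 1/(2πr h) = 1/(2π·0.0722·756) = 0.002916 m·K/W
  R'_nickel alloy = ln(0.0910/0.0722)/(2πk) = 0.2314/(2π·9.86) = 0.003735 m·K/W
  R'_aerogel blanket = ln(0.154/0.0910)/(2πk) = 0.5261/(2π·0.0126) = 6.645 m·K/W
  R'_conv,out = 1/(2πr h) = 1/(2π·0.154·8.23) = 0.1256 m·K/W
ΣR = 0.002916 + 0.003735 + 6.645 + 0.1256 = 6.777 m·K/W
Q' = ΔT/ΣR = (375 K − 284.8 K)/6.777 = 13.3 W/m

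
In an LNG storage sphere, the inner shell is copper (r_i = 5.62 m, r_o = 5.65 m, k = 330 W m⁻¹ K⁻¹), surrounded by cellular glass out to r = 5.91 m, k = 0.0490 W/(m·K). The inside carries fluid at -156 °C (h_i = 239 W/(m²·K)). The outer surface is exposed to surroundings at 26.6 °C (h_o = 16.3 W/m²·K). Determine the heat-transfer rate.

Resistance network (inner→outer):
  R_conv,in = 1/(4πr²h) = 1/(4π·5.62²·239) = 1.054×10^-5 K/W
  R_copper = (1/5.62 − 1/5.65)/(4πk) = 9.448×10^-4/(4π·330) = 2.278×10^-7 K/W
  R_cellular glass = (1/5.65 − 1/5.91)/(4πk) = 0.007786/(4π·0.0490) = 0.01265 K/W
  R_conv,out = 1/(4πr²h) = 1/(4π·5.91²·16.3) = 1.398×10^-4 K/W
ΣR = 1.054×10^-5 + 2.278×10^-7 + 0.01265 + 1.398×10^-4 = 0.01280 K/W
Q = ΔT/ΣR = (-156 °C − 26.6 °C)/0.01280 = -14300 W
(Negative Q ⇒ heat flows inward; heat gain = 14300 W.)

Q = 14.3 kW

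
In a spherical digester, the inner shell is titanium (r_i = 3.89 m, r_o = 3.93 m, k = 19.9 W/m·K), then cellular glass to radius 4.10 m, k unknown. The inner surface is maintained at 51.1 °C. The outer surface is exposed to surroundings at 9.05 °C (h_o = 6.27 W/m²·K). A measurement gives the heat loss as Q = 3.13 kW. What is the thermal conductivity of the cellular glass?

k = 0.0663 W/m·K

ΣR = ΔT/Q = |51.1 − 9.05|/3130 = 0.01343 K/W
Known resistances:
  R_titanium = (1/3.89 − 1/3.93)/(4πk) = 0.002616/(4π·19.9) = 1.046×10^-5 K/W
  R_conv,out = 1/(4πr²h) = 1/(4π·4.10²·6.27) = 7.550×10^-4 K/W
R_cellular glass = ΣR − ΣR_known = 0.01343 − 7.655×10^-4 = 0.01266 K/W
(1/r₁−1/r₂)/(4πk) = 0.01266 ⇒ k = 0.01055/(4π·0.01266) = 0.0663 W/m·K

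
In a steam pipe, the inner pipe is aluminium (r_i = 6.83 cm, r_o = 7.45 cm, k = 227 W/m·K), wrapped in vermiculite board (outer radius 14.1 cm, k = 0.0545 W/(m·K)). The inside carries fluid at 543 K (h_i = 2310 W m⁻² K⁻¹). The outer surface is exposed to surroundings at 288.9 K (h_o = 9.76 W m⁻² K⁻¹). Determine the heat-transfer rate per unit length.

Series thermal resistances, inner to outer:
  R'_conv,in = 1/(2πr h) = 1/(2π·0.0683·2310) = 0.001009 m·K/W
  R'_aluminium = ln(0.0745/0.0683)/(2πk) = 0.08689/(2π·227) = 6.092×10^-5 m·K/W
  R'_vermiculite board = ln(0.141/0.0745)/(2πk) = 0.6380/(2π·0.0545) = 1.863 m·K/W
  R'_conv,out = 1/(2πr h) = 1/(2π·0.141·9.76) = 0.1157 m·K/W
ΣR = 0.001009 + 6.092×10^-5 + 1.863 + 0.1157 = 1.980 m·K/W
Q' = ΔT/ΣR = (543 K − 288.9 K)/1.980 = 128 W/m

Q' = 128 W/m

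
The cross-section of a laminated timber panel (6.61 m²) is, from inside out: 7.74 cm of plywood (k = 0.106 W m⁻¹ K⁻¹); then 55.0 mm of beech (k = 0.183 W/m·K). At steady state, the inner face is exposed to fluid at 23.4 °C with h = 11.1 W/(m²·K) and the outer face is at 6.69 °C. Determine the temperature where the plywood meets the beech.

Series thermal resistances, inner to outer:
  R_conv,in = 1/(hA) = 1/(11.1·6.61) = 0.01363 K/W
  R_plywood = L/(kA) = 0.0774/(0.106·6.61) = 0.1105 K/W
  R_beech = L/(kA) = 0.0550/(0.183·6.61) = 0.04547 K/W
ΣR = 0.01363 + 0.1105 + 0.04547 = 0.1696 K/W
Q = ΔT/ΣR = (23.4 °C − 6.69 °C)/0.1696 = 98.53 W
From the inner boundary to the plywood/beech interface, ΣR_partial = 0.1241 K/W.
T_interface = T_in − Q·ΣR_partial = 23.4 °C − (98.53)(0.1241) = 11.2 °C

T = 11.2 °C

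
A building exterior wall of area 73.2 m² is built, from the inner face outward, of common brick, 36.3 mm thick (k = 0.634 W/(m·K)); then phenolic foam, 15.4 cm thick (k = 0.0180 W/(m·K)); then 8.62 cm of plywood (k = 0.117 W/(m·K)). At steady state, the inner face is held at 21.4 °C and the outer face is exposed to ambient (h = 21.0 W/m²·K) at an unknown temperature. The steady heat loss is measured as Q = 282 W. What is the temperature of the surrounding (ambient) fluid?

T_out = -14.8 °C

Sum the resistances:
  R_common brick = L/(kA) = 0.0363/(0.634·73.2) = 7.822×10^-4 K/W
  R_phenolic foam = L/(kA) = 0.154/(0.0180·73.2) = 0.1169 K/W
  R_plywood = L/(kA) = 0.0862/(0.117·73.2) = 0.01006 K/W
  R_conv,out = 1/(hA) = 1/(21.0·73.2) = 6.505×10^-4 K/W
ΣR = 0.1284 K/W
ΔT = Q·ΣR = 282 × 0.1284 = 36.21 K
Heat flows outward, so T_out = T_in − ΔT = 21.4 − 36.21 = -14.8 °C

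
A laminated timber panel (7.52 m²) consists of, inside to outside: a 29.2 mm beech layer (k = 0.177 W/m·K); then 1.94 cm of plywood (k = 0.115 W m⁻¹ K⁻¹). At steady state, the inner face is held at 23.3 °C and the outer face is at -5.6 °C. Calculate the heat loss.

Q = 651 W

Series thermal resistances, inner to outer:
  R_beech = L/(kA) = 0.0292/(0.177·7.52) = 0.02194 K/W
  R_plywood = L/(kA) = 0.0194/(0.115·7.52) = 0.02243 K/W
ΣR = 0.02194 + 0.02243 = 0.04437 K/W
Q = ΔT/ΣR = (23.3 °C − -5.6 °C)/0.04437 = 651 W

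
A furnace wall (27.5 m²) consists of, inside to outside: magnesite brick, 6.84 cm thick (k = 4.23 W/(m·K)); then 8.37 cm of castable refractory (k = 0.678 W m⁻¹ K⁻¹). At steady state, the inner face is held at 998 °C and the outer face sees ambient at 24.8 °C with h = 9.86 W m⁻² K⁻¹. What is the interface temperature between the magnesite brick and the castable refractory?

T = 933 °C

Series thermal resistances, inner to outer:
  R_magnesite brick = L/(kA) = 0.0684/(4.23·27.5) = 5.880×10^-4 K/W
  R_castable refractory = L/(kA) = 0.0837/(0.678·27.5) = 0.004489 K/W
  R_conv,out = 1/(hA) = 1/(9.86·27.5) = 0.003688 K/W
ΣR = 5.880×10^-4 + 0.004489 + 0.003688 = 0.008765 K/W
Q = ΔT/ΣR = (998 °C − 24.8 °C)/0.008765 = 1.110×10^5 W
From the inner boundary to the magnesite brick/castable refractory interface, ΣR_partial = 5.880×10^-4 K/W.
T_interface = T_in − Q·ΣR_partial = 998 °C − (1.110×10^5)(5.880×10^-4) = 933 °C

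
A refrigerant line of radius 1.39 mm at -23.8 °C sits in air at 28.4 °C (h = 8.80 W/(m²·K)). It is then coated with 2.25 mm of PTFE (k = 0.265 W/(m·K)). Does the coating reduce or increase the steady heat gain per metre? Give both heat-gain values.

Critical radius for a cylinder: r_cr = k/h = 0.0301 m = 3.01 cm.
Outer radius after coating: r₂ = 0.00139 + 0.00225 = 0.00364 m.
Since r₁ < r_cr and r₂ ≤ r_cr, the coating moves toward the maximum at r_cr — heat gain rises.
Bare: R = 1/(2πr₁h) = 13.01 m·K/W; Q = 52.2/13.01 = 4.01 W/m.
Coated: R = R_cond + R_conv = 5.547 m·K/W; Q = 52.2/5.547 = 9.41 W/m.

increases: 4.01 → 9.41 W/m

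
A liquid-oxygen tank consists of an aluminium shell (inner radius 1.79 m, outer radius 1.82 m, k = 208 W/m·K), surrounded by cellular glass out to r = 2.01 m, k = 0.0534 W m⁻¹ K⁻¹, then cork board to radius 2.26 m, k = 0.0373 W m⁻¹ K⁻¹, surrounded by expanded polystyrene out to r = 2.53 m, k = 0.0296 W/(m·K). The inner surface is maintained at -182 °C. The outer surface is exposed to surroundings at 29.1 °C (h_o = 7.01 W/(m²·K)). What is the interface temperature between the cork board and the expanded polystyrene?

T = -54.9 °C

Treat each layer as a resistance in series:
  R_aluminium = (1/1.79 − 1/1.82)/(4πk) = 0.009209/(4π·208) = 3.523×10^-6 K/W
  R_cellular glass = (1/1.82 − 1/2.01)/(4πk) = 0.05194/(4π·0.0534) = 0.07740 K/W
  R_cork board = (1/2.01 − 1/2.26)/(4πk) = 0.05503/(4π·0.0373) = 0.1174 K/W
  R_expanded polystyrene = (1/2.26 − 1/2.53)/(4πk) = 0.04722/(4π·0.0296) = 0.1270 K/W
  R_conv,out = 1/(4πr²h) = 1/(4π·2.53²·7.01) = 0.001773 K/W
ΣR = 3.523×10^-6 + 0.07740 + 0.1174 + 0.1270 + 0.001773 = 0.3236 K/W
Q = ΔT/ΣR = (-182 °C − 29.1 °C)/0.3236 = -652.3 W
From the inner boundary to the cork board/expanded polystyrene interface, ΣR_partial = 0.1948 K/W.
T_interface = T_in − Q·ΣR_partial = -182 °C − (-652.3)(0.1948) = -54.9 °C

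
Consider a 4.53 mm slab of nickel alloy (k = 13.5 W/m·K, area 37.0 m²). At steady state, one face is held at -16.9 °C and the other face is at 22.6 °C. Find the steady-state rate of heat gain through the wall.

Q = kA·ΔT/L = 13.5 × 37.0 × |-16.9 °C − 22.6 °C| / 0.00453 = 4.36×10^6 W

Q = 4360 kW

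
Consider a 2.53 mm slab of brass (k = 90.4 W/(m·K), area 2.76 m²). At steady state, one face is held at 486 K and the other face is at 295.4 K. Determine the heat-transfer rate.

Q = kA·ΔT/L = 90.4 × 2.76 × |486 K − 295.4 K| / 0.00253 = 1.88×10^7 W

Q = 1.88×10^7 W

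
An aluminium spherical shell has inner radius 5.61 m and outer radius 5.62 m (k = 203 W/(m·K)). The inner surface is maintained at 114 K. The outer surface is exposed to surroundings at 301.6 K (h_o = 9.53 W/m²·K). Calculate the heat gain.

Resistance network (inner→outer):
  R_aluminium = (1/5.61 − 1/5.62)/(4πk) = 3.172×10^-4/(4π·203) = 1.243×10^-7 K/W
  R_conv,out = 1/(4πr²h) = 1/(4π·5.62²·9.53) = 2.644×10^-4 K/W
ΣR = 1.243×10^-7 + 2.644×10^-4 = 2.645×10^-4 K/W
Q = ΔT/ΣR = (114 K − 301.6 K)/2.645×10^-4 = -7.09×10^5 W
(Negative Q ⇒ heat flows inward; heat gain = 7.09×10^5 W.)

Q = 7.09×10^5 W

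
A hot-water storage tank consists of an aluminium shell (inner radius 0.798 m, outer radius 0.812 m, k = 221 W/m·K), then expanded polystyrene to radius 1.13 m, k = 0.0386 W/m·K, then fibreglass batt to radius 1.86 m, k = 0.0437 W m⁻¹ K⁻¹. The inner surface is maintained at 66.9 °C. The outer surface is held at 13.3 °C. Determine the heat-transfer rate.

Treat each layer as a resistance in series:
  R_aluminium = (1/0.798 − 1/0.812)/(4πk) = 0.02161/(4π·221) = 7.780×10^-6 K/W
  R_expanded polystyrene = (1/0.812 − 1/1.13)/(4πk) = 0.3466/(4π·0.0386) = 0.7145 K/W
  R_fibreglass batt = (1/1.13 − 1/1.86)/(4πk) = 0.3473/(4π·0.0437) = 0.6325 K/W
ΣR = 7.780×10^-6 + 0.7145 + 0.6325 = 1.347 K/W
Q = ΔT/ΣR = (66.9 °C − 13.3 °C)/1.347 = 39.8 W

Q = 39.8 W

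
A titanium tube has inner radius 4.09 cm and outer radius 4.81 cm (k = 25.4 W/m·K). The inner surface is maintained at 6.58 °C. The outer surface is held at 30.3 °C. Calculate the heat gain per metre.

Q' = 2πk·ΔT/ln(r₂/r₁) = 2π × 25.4 × 23.72 / ln(0.0481/0.0409) = 23300 W/m

Q' = 23.3 kW/m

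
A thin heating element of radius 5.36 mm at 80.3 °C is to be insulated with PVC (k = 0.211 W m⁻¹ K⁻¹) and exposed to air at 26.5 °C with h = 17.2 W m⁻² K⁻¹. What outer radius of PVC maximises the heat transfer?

r_cr = 1.23 cm

For a cylinder, r_cr = k_ins/h = 0.211/17.2 = 0.0123 m = 1.23 cm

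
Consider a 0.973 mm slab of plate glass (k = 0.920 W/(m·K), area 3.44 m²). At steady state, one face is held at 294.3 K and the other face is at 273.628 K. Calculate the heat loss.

Q = kA·ΔT/L = 0.920 × 3.44 × |294.3 K − 273.628 K| / 9.73×10^-4 = 67200 W

Q = 67200 W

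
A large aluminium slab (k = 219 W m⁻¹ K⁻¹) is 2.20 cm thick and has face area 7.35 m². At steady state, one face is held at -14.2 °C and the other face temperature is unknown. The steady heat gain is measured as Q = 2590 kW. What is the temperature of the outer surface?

T_out = 21.2 °C

Sum the resistances:
  R_aluminium = L/(kA) = 0.0220/(219·7.35) = 1.367×10^-5 K/W
ΣR = 1.367×10^-5 K/W
ΔT = Q·ΣR = 2.59×10^6 × 1.367×10^-5 = 35.41 K
Heat flows inward, so T_out = T_in + ΔT = -14.2 + 35.41 = 21.2 °C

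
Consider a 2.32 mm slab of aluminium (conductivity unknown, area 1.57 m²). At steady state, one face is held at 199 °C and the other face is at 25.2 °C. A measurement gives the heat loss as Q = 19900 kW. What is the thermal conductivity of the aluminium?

k = 169 W/m·K

ΣR = ΔT/Q = |199 − 25.2|/1.99×10^7 = 8.734×10^-6 K/W
L/(kA) = 8.734×10^-6 ⇒ k = 0.00232/(8.734×10^-6·1.57) = 169 W/m·K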